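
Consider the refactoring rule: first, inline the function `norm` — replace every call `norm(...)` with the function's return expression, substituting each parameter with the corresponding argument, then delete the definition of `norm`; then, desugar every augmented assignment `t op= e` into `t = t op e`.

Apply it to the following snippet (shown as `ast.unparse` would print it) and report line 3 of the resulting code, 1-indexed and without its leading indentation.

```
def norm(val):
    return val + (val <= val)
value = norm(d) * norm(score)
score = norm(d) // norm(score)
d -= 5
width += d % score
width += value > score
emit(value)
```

Transformed code:
value = (d + (d <= d)) * (score + (score <= score))
score = (d + (d <= d)) // (score + (score <= score))
d = d - 5
width = width + d % score
width = width + (value > score)
emit(value)

d = d - 5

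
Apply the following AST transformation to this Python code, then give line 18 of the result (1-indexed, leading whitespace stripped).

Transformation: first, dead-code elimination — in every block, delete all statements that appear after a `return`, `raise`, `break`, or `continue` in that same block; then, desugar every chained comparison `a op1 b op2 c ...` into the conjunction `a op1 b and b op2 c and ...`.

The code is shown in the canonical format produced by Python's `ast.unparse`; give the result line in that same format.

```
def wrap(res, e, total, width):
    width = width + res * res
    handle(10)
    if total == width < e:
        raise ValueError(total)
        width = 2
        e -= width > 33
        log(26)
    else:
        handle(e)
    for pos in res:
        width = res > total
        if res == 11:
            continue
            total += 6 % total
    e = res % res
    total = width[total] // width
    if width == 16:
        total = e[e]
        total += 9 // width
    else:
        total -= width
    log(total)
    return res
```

total -= width

Transformed code:
def wrap(res, e, total, width):
    width = width + res * res
    handle(10)
    if total == width and width < e:
        raise ValueError(total)
    else:
        handle(e)
    for pos in res:
        width = res > total
        if res == 11:
            continue
    e = res % res
    total = width[total] // width
    if width == 16:
        total = e[e]
        total += 9 // width
    else:
        total -= width
    log(total)
    return res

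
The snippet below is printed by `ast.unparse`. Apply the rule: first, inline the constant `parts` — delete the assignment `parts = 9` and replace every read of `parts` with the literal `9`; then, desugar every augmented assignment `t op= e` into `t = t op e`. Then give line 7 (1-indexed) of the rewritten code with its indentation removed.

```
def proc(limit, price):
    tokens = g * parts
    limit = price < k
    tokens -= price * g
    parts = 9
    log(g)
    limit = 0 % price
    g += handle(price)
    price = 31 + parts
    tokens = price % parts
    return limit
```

g = g + handle(price)

Transformed code:
def proc(limit, price):
    tokens = g * 9
    limit = price < k
    tokens = tokens - price * g
    log(g)
    limit = 0 % price
    g = g + handle(price)
    price = 31 + 9
    tokens = price % 9
    return limit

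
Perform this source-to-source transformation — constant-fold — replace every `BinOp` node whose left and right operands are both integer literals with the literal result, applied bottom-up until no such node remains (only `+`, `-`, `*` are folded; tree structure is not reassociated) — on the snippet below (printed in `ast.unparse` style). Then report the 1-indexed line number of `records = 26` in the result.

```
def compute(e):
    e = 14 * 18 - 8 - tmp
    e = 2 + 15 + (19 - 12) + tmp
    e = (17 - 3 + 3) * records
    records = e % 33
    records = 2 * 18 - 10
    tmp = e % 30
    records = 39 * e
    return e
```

6

Transformed code:
def compute(e):
    e = 244 - tmp
    e = 24 + tmp
    e = 17 * records
    records = e % 33
    records = 26
    tmp = e % 30
    records = 39 * e
    return e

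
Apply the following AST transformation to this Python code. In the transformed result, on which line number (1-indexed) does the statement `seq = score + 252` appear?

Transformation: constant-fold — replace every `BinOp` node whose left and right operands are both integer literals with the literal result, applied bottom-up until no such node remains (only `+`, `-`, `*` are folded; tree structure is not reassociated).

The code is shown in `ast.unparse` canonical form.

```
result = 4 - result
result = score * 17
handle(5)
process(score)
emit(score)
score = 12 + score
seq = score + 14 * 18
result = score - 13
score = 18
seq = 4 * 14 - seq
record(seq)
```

Transformed code:
result = 4 - result
result = score * 17
handle(5)
process(score)
emit(score)
score = 12 + score
seq = score + 252
result = score - 13
score = 18
seq = 56 - seq
record(seq)

7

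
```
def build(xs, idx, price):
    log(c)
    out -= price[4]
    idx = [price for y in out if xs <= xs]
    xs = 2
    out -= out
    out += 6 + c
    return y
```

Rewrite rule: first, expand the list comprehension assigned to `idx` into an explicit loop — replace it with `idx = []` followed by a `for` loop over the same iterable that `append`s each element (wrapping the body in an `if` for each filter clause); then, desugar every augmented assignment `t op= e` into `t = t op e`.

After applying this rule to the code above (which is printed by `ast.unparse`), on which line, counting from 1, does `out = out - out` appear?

9

Transformed code:
def build(xs, idx, price):
    log(c)
    out = out - price[4]
    idx = []
    for y in out:
        if xs <= xs:
            idx.append(price)
    xs = 2
    out = out - out
    out = out + (6 + c)
    return y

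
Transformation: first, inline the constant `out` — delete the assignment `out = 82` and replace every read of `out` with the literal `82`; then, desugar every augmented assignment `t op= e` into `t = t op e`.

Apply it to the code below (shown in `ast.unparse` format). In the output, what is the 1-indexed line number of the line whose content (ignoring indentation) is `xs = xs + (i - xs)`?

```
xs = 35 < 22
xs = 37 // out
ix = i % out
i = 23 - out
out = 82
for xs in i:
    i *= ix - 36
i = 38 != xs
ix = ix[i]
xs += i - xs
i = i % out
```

9

Transformed code:
xs = 35 < 22
xs = 37 // 82
ix = i % 82
i = 23 - 82
for xs in i:
    i = i * (ix - 36)
i = 38 != xs
ix = ix[i]
xs = xs + (i - xs)
i = i % 82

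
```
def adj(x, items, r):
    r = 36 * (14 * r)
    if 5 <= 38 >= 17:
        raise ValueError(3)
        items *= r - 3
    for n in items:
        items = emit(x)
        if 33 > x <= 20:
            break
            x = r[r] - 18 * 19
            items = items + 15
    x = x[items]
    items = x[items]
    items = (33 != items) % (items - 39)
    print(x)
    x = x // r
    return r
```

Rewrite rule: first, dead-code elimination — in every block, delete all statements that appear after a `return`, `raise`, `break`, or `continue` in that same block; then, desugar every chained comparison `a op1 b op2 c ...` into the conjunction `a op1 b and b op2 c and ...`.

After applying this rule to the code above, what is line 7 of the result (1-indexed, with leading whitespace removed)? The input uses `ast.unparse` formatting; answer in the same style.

Transformed code:
def adj(x, items, r):
    r = 36 * (14 * r)
    if 5 <= 38 and 38 >= 17:
        raise ValueError(3)
    for n in items:
        items = emit(x)
        if 33 > x and x <= 20:
            break
    x = x[items]
    items = x[items]
    items = (33 != items) % (items - 39)
    print(x)
    x = x // r
    return r

if 33 > x and x <= 20:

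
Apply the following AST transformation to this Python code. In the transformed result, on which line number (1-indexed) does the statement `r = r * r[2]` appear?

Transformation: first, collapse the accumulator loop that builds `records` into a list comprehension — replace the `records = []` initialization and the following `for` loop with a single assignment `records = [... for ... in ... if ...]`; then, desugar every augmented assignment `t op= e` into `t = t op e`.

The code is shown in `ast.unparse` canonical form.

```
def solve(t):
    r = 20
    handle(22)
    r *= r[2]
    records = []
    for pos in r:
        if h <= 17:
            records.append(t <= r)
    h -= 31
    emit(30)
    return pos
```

4

Transformed code:
def solve(t):
    r = 20
    handle(22)
    r = r * r[2]
    records = [t <= r for pos in r if h <= 17]
    h = h - 31
    emit(30)
    return pos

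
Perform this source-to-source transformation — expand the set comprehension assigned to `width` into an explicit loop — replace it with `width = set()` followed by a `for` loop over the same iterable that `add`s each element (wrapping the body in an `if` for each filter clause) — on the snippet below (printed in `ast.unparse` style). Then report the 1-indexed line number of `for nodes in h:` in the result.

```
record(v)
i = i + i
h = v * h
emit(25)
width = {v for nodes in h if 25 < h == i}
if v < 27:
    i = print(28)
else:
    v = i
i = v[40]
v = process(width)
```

Transformed code:
record(v)
i = i + i
h = v * h
emit(25)
width = set()
for nodes in h:
    if 25 < h == i:
        width.add(v)
if v < 27:
    i = print(28)
else:
    v = i
i = v[40]
v = process(width)

6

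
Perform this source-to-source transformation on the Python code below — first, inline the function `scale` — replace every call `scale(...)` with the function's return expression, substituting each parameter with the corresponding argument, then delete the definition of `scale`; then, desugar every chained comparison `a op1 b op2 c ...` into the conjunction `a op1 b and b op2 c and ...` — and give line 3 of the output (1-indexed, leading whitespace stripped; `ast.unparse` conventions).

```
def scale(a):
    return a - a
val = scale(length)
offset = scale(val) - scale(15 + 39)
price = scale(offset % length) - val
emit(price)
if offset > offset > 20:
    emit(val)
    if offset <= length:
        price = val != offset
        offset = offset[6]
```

price = offset % length - offset % length - val

Transformed code:
val = length - length
offset = val - val - (15 + 39 - (15 + 39))
price = offset % length - offset % length - val
emit(price)
if offset > offset and offset > 20:
    emit(val)
    if offset <= length:
        price = val != offset
        offset = offset[6]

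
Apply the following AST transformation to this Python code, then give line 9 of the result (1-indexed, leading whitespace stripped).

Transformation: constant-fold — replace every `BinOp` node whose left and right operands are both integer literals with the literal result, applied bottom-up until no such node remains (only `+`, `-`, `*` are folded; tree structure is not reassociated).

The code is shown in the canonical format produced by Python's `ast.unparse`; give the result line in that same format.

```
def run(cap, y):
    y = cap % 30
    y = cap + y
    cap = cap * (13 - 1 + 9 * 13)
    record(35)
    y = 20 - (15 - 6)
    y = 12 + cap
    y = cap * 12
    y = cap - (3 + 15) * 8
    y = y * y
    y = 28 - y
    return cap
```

y = cap - 144

Transformed code:
def run(cap, y):
    y = cap % 30
    y = cap + y
    cap = cap * 129
    record(35)
    y = 11
    y = 12 + cap
    y = cap * 12
    y = cap - 144
    y = y * y
    y = 28 - y
    return cap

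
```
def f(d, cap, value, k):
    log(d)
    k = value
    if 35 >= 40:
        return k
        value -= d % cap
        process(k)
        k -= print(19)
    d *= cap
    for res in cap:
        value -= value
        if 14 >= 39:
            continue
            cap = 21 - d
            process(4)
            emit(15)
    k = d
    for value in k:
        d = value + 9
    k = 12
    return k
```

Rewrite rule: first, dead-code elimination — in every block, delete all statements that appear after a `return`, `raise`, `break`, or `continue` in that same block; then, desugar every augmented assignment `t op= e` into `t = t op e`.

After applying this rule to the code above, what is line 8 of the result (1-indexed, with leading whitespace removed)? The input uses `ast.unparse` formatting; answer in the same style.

value = value - value

Transformed code:
def f(d, cap, value, k):
    log(d)
    k = value
    if 35 >= 40:
        return k
    d = d * cap
    for res in cap:
        value = value - value
        if 14 >= 39:
            continue
    k = d
    for value in k:
        d = value + 9
    k = 12
    return k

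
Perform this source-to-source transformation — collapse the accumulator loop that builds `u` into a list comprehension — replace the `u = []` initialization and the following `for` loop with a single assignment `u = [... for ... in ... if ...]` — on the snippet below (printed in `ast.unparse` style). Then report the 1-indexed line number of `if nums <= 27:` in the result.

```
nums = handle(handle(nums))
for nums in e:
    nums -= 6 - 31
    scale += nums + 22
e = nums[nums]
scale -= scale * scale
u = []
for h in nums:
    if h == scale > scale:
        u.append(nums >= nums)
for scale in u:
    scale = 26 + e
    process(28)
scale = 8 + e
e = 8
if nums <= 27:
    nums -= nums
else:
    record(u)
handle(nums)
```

13

Transformed code:
nums = handle(handle(nums))
for nums in e:
    nums -= 6 - 31
    scale += nums + 22
e = nums[nums]
scale -= scale * scale
u = [nums >= nums for h in nums if h == scale > scale]
for scale in u:
    scale = 26 + e
    process(28)
scale = 8 + e
e = 8
if nums <= 27:
    nums -= nums
else:
    record(u)
handle(nums)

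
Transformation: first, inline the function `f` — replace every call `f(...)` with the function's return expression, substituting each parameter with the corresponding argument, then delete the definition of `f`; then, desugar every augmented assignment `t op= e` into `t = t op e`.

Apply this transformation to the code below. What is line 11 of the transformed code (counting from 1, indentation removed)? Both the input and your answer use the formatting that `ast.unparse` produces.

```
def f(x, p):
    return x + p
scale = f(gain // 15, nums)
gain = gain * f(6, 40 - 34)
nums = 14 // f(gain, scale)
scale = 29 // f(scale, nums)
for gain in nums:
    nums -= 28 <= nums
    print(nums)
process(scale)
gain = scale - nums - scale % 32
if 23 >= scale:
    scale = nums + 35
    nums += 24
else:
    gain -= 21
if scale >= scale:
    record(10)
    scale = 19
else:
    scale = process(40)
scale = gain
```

scale = nums + 35

Transformed code:
scale = gain // 15 + nums
gain = gain * (6 + (40 - 34))
nums = 14 // (gain + scale)
scale = 29 // (scale + nums)
for gain in nums:
    nums = nums - (28 <= nums)
    print(nums)
process(scale)
gain = scale - nums - scale % 32
if 23 >= scale:
    scale = nums + 35
    nums = nums + 24
else:
    gain = gain - 21
if scale >= scale:
    record(10)
    scale = 19
else:
    scale = process(40)
scale = gain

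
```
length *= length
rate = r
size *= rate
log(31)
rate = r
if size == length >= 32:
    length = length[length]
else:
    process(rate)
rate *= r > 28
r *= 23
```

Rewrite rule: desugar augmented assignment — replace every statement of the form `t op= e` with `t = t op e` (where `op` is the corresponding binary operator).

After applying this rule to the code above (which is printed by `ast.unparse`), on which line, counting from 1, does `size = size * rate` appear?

3

Transformed code:
length = length * length
rate = r
size = size * rate
log(31)
rate = r
if size == length >= 32:
    length = length[length]
else:
    process(rate)
rate = rate * (r > 28)
r = r * 23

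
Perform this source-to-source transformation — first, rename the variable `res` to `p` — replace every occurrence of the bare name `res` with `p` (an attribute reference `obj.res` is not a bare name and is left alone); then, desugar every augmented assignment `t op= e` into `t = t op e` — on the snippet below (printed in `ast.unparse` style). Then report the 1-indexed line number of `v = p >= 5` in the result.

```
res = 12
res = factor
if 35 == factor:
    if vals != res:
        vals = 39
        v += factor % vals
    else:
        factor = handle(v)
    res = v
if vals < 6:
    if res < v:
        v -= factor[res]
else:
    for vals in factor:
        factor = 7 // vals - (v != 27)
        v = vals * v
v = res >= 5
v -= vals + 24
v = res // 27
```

Transformed code:
p = 12
p = factor
if 35 == factor:
    if vals != p:
        vals = 39
        v = v + factor % vals
    else:
        factor = handle(v)
    p = v
if vals < 6:
    if p < v:
        v = v - factor[p]
else:
    for vals in factor:
        factor = 7 // vals - (v != 27)
        v = vals * v
v = p >= 5
v = v - (vals + 24)
v = p // 27

17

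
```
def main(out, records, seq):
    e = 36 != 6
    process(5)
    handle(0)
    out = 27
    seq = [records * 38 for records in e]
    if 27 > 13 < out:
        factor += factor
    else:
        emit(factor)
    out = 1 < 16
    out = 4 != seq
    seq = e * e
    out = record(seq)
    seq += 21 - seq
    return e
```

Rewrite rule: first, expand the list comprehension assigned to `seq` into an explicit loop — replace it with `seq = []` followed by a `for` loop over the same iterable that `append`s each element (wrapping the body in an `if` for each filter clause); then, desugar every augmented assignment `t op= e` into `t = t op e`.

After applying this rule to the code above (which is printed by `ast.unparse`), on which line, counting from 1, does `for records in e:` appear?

7

Transformed code:
def main(out, records, seq):
    e = 36 != 6
    process(5)
    handle(0)
    out = 27
    seq = []
    for records in e:
        seq.append(records * 38)
    if 27 > 13 < out:
        factor = factor + factor
    else:
        emit(factor)
    out = 1 < 16
    out = 4 != seq
    seq = e * e
    out = record(seq)
    seq = seq + (21 - seq)
    return e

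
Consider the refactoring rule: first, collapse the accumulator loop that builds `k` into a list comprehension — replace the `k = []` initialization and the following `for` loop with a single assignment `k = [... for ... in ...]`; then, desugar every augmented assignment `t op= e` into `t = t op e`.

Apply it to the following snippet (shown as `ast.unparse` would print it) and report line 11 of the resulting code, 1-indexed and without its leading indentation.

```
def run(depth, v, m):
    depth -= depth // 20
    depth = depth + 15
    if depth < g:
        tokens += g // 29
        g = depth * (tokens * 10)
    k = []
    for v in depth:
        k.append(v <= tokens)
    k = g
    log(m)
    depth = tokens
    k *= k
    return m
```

Transformed code:
def run(depth, v, m):
    depth = depth - depth // 20
    depth = depth + 15
    if depth < g:
        tokens = tokens + g // 29
        g = depth * (tokens * 10)
    k = [v <= tokens for v in depth]
    k = g
    log(m)
    depth = tokens
    k = k * k
    return m

k = k * k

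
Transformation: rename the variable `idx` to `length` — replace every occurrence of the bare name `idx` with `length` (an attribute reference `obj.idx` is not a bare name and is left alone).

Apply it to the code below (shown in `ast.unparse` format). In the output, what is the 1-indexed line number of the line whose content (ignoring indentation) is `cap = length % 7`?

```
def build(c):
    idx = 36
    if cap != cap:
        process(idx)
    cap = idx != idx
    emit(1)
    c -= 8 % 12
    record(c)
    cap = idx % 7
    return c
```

Transformed code:
def build(c):
    length = 36
    if cap != cap:
        process(length)
    cap = length != length
    emit(1)
    c -= 8 % 12
    record(c)
    cap = length % 7
    return c

9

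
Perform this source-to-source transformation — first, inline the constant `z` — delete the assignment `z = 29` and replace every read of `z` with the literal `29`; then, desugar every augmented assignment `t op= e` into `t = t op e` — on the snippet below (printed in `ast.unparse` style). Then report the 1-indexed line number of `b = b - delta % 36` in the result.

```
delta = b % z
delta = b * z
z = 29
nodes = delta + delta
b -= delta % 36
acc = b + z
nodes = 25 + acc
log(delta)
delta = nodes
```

4

Transformed code:
delta = b % 29
delta = b * 29
nodes = delta + delta
b = b - delta % 36
acc = b + 29
nodes = 25 + acc
log(delta)
delta = nodes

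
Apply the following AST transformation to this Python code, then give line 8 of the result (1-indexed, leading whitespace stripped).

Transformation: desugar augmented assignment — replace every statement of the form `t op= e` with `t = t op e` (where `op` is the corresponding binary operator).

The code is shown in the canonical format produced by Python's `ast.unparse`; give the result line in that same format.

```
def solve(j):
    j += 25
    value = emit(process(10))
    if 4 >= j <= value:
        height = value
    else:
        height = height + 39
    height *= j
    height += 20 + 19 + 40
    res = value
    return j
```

height = height * j

Transformed code:
def solve(j):
    j = j + 25
    value = emit(process(10))
    if 4 >= j <= value:
        height = value
    else:
        height = height + 39
    height = height * j
    height = height + (20 + 19 + 40)
    res = value
    return j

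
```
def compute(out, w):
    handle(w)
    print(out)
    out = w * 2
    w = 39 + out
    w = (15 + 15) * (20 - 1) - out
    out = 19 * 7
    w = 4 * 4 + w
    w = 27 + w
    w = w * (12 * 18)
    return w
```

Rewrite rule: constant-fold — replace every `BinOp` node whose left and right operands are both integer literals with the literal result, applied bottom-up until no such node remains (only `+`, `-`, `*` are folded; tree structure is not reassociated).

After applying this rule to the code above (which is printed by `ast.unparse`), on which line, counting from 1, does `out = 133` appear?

Transformed code:
def compute(out, w):
    handle(w)
    print(out)
    out = w * 2
    w = 39 + out
    w = 570 - out
    out = 133
    w = 16 + w
    w = 27 + w
    w = w * 216
    return w

7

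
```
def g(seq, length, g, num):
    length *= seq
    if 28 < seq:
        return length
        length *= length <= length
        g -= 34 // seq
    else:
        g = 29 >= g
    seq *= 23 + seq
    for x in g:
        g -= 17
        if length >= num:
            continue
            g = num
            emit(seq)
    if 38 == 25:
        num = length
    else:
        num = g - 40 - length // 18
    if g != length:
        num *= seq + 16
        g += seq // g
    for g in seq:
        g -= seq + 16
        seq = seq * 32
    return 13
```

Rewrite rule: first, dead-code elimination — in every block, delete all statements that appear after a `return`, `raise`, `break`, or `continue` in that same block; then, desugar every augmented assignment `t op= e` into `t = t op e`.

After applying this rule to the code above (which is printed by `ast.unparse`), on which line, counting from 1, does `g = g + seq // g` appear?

Transformed code:
def g(seq, length, g, num):
    length = length * seq
    if 28 < seq:
        return length
    else:
        g = 29 >= g
    seq = seq * (23 + seq)
    for x in g:
        g = g - 17
        if length >= num:
            continue
    if 38 == 25:
        num = length
    else:
        num = g - 40 - length // 18
    if g != length:
        num = num * (seq + 16)
        g = g + seq // g
    for g in seq:
        g = g - (seq + 16)
        seq = seq * 32
    return 13

18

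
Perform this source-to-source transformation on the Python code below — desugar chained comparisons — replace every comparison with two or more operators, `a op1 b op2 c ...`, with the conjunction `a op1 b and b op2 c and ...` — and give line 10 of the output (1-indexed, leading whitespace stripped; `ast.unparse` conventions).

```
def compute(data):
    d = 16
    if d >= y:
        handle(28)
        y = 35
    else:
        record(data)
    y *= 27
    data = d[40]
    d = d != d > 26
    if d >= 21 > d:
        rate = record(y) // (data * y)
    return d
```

Transformed code:
def compute(data):
    d = 16
    if d >= y:
        handle(28)
        y = 35
    else:
        record(data)
    y *= 27
    data = d[40]
    d = d != d and d > 26
    if d >= 21 and 21 > d:
        rate = record(y) // (data * y)
    return d

d = d != d and d > 26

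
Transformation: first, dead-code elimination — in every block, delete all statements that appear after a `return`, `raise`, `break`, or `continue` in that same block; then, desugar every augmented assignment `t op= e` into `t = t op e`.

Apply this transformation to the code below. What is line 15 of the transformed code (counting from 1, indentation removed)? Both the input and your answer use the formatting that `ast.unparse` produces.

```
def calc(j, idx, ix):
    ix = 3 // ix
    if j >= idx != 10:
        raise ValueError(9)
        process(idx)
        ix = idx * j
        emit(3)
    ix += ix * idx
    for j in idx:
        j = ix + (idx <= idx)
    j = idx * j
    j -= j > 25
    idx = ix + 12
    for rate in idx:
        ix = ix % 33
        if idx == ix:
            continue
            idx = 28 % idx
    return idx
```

Transformed code:
def calc(j, idx, ix):
    ix = 3 // ix
    if j >= idx != 10:
        raise ValueError(9)
    ix = ix + ix * idx
    for j in idx:
        j = ix + (idx <= idx)
    j = idx * j
    j = j - (j > 25)
    idx = ix + 12
    for rate in idx:
        ix = ix % 33
        if idx == ix:
            continue
    return idx

return idx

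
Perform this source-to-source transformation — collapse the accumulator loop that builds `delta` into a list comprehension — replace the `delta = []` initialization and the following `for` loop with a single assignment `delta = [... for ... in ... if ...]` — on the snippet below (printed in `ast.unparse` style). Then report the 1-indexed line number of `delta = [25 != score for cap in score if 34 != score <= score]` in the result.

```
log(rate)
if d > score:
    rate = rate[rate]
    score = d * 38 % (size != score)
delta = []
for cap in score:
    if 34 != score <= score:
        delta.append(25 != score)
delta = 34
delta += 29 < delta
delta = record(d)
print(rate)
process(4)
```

5

Transformed code:
log(rate)
if d > score:
    rate = rate[rate]
    score = d * 38 % (size != score)
delta = [25 != score for cap in score if 34 != score <= score]
delta = 34
delta += 29 < delta
delta = record(d)
print(rate)
process(4)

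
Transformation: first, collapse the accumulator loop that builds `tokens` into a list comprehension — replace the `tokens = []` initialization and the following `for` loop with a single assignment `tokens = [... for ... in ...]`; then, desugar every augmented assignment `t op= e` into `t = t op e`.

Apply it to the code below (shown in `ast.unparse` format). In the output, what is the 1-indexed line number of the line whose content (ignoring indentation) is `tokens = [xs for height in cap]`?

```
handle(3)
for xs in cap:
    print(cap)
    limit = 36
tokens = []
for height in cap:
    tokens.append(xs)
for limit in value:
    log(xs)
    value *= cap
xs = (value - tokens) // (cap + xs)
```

5

Transformed code:
handle(3)
for xs in cap:
    print(cap)
    limit = 36
tokens = [xs for height in cap]
for limit in value:
    log(xs)
    value = value * cap
xs = (value - tokens) // (cap + xs)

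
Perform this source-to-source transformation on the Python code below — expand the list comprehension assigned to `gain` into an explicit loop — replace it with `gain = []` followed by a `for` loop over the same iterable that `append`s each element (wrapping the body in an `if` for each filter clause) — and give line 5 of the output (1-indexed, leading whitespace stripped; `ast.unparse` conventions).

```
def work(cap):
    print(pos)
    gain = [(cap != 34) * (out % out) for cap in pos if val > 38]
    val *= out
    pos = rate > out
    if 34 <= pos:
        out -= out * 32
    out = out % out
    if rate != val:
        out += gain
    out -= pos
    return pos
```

Transformed code:
def work(cap):
    print(pos)
    gain = []
    for cap in pos:
        if val > 38:
            gain.append((cap != 34) * (out % out))
    val *= out
    pos = rate > out
    if 34 <= pos:
        out -= out * 32
    out = out % out
    if rate != val:
        out += gain
    out -= pos
    return pos

if val > 38:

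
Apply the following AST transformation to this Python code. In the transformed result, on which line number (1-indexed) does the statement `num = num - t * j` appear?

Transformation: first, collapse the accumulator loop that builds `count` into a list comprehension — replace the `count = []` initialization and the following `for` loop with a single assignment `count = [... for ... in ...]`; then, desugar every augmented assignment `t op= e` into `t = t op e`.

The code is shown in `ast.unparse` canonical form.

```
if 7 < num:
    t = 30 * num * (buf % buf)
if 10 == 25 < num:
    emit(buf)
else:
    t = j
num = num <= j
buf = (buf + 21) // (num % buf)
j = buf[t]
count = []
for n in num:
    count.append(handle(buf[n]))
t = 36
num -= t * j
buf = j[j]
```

12

Transformed code:
if 7 < num:
    t = 30 * num * (buf % buf)
if 10 == 25 < num:
    emit(buf)
else:
    t = j
num = num <= j
buf = (buf + 21) // (num % buf)
j = buf[t]
count = [handle(buf[n]) for n in num]
t = 36
num = num - t * j
buf = j[j]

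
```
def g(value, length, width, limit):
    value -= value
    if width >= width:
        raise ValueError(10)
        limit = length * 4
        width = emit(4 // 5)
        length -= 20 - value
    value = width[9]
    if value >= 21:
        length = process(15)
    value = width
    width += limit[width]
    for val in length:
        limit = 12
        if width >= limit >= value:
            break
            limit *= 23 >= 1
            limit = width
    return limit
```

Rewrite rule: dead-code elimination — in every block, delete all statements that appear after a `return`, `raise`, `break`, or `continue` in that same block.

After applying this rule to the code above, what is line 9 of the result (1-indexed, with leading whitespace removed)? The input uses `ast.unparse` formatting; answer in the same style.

width += limit[width]

Transformed code:
def g(value, length, width, limit):
    value -= value
    if width >= width:
        raise ValueError(10)
    value = width[9]
    if value >= 21:
        length = process(15)
    value = width
    width += limit[width]
    for val in length:
        limit = 12
        if width >= limit >= value:
            break
    return limit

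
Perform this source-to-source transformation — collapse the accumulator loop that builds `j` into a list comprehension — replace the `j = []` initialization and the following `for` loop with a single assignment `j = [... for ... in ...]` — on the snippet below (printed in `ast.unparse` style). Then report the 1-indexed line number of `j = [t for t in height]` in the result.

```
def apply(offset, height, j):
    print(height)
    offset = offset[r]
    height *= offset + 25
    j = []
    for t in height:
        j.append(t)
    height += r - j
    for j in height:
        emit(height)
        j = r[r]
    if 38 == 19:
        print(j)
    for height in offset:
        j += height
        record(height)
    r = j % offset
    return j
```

5

Transformed code:
def apply(offset, height, j):
    print(height)
    offset = offset[r]
    height *= offset + 25
    j = [t for t in height]
    height += r - j
    for j in height:
        emit(height)
        j = r[r]
    if 38 == 19:
        print(j)
    for height in offset:
        j += height
        record(height)
    r = j % offset
    return j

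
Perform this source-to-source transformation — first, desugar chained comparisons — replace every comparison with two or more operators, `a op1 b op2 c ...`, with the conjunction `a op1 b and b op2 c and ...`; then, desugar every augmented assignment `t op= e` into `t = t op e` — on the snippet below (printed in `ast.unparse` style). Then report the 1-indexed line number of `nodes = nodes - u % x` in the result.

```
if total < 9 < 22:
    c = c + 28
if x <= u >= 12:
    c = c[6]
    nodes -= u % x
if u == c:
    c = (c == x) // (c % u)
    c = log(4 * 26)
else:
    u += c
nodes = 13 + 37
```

Transformed code:
if total < 9 and 9 < 22:
    c = c + 28
if x <= u and u >= 12:
    c = c[6]
    nodes = nodes - u % x
if u == c:
    c = (c == x) // (c % u)
    c = log(4 * 26)
else:
    u = u + c
nodes = 13 + 37

5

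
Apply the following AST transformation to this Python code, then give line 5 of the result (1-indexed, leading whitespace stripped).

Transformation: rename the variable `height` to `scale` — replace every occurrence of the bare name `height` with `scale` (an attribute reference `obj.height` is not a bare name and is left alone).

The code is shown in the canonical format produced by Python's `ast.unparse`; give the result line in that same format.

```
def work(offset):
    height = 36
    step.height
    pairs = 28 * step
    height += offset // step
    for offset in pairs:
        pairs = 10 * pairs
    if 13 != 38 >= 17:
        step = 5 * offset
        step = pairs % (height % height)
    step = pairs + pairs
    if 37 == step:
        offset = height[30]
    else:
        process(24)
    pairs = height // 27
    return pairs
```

Transformed code:
def work(offset):
    scale = 36
    step.height
    pairs = 28 * step
    scale += offset // step
    for offset in pairs:
        pairs = 10 * pairs
    if 13 != 38 >= 17:
        step = 5 * offset
        step = pairs % (scale % scale)
    step = pairs + pairs
    if 37 == step:
        offset = scale[30]
    else:
        process(24)
    pairs = scale // 27
    return pairs

scale += offset // step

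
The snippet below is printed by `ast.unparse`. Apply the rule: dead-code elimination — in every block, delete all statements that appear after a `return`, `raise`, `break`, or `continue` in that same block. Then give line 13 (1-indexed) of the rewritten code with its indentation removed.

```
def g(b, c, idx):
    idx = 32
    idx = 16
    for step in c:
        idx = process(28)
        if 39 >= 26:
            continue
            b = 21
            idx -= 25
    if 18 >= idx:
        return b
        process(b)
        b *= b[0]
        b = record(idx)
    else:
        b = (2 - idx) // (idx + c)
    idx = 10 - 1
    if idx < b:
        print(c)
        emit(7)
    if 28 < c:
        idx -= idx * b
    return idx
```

if idx < b:

Transformed code:
def g(b, c, idx):
    idx = 32
    idx = 16
    for step in c:
        idx = process(28)
        if 39 >= 26:
            continue
    if 18 >= idx:
        return b
    else:
        b = (2 - idx) // (idx + c)
    idx = 10 - 1
    if idx < b:
        print(c)
        emit(7)
    if 28 < c:
        idx -= idx * b
    return idx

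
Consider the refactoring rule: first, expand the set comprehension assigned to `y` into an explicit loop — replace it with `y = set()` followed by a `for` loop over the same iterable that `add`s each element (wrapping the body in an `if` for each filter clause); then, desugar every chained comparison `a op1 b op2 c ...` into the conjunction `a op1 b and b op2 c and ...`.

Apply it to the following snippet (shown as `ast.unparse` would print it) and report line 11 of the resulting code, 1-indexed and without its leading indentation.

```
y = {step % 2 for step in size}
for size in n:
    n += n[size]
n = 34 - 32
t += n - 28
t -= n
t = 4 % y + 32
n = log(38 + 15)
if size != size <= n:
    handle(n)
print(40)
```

Transformed code:
y = set()
for step in size:
    y.add(step % 2)
for size in n:
    n += n[size]
n = 34 - 32
t += n - 28
t -= n
t = 4 % y + 32
n = log(38 + 15)
if size != size and size <= n:
    handle(n)
print(40)

if size != size and size <= n:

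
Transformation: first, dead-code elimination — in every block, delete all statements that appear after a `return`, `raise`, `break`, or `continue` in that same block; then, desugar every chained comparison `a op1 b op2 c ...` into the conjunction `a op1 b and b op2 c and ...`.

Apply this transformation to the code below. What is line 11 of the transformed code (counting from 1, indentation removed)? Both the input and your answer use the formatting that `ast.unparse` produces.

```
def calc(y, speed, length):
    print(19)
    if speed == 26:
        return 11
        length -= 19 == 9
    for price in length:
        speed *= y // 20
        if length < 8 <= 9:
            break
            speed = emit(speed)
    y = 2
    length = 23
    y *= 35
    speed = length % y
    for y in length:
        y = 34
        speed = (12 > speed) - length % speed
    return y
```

Transformed code:
def calc(y, speed, length):
    print(19)
    if speed == 26:
        return 11
    for price in length:
        speed *= y // 20
        if length < 8 and 8 <= 9:
            break
    y = 2
    length = 23
    y *= 35
    speed = length % y
    for y in length:
        y = 34
        speed = (12 > speed) - length % speed
    return y

y *= 35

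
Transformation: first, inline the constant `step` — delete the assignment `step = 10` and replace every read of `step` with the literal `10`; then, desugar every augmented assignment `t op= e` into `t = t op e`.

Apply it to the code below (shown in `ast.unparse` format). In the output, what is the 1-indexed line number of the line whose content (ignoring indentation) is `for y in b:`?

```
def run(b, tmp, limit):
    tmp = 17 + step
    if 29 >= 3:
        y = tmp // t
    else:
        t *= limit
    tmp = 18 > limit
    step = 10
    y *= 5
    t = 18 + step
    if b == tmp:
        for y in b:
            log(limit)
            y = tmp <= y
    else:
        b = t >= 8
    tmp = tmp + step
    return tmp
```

11

Transformed code:
def run(b, tmp, limit):
    tmp = 17 + 10
    if 29 >= 3:
        y = tmp // t
    else:
        t = t * limit
    tmp = 18 > limit
    y = y * 5
    t = 18 + 10
    if b == tmp:
        for y in b:
            log(limit)
            y = tmp <= y
    else:
        b = t >= 8
    tmp = tmp + 10
    return tmp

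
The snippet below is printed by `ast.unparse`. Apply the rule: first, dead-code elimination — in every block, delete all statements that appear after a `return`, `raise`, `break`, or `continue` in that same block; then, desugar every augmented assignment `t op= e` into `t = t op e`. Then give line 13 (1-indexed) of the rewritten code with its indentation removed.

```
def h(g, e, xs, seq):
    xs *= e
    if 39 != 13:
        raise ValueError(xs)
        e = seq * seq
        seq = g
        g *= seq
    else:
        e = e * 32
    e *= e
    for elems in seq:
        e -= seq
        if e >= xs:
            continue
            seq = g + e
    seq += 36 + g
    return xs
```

Transformed code:
def h(g, e, xs, seq):
    xs = xs * e
    if 39 != 13:
        raise ValueError(xs)
    else:
        e = e * 32
    e = e * e
    for elems in seq:
        e = e - seq
        if e >= xs:
            continue
    seq = seq + (36 + g)
    return xs

return xs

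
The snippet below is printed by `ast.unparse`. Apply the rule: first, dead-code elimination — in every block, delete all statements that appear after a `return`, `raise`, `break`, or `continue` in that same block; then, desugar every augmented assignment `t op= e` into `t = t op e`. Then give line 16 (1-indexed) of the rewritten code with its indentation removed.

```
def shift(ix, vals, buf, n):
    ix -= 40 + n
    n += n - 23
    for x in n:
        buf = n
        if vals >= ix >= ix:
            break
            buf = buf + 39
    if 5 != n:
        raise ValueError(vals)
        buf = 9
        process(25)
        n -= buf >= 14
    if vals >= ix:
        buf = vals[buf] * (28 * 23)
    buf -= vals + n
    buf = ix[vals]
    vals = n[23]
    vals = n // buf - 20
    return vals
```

Transformed code:
def shift(ix, vals, buf, n):
    ix = ix - (40 + n)
    n = n + (n - 23)
    for x in n:
        buf = n
        if vals >= ix >= ix:
            break
    if 5 != n:
        raise ValueError(vals)
    if vals >= ix:
        buf = vals[buf] * (28 * 23)
    buf = buf - (vals + n)
    buf = ix[vals]
    vals = n[23]
    vals = n // buf - 20
    return vals

return vals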